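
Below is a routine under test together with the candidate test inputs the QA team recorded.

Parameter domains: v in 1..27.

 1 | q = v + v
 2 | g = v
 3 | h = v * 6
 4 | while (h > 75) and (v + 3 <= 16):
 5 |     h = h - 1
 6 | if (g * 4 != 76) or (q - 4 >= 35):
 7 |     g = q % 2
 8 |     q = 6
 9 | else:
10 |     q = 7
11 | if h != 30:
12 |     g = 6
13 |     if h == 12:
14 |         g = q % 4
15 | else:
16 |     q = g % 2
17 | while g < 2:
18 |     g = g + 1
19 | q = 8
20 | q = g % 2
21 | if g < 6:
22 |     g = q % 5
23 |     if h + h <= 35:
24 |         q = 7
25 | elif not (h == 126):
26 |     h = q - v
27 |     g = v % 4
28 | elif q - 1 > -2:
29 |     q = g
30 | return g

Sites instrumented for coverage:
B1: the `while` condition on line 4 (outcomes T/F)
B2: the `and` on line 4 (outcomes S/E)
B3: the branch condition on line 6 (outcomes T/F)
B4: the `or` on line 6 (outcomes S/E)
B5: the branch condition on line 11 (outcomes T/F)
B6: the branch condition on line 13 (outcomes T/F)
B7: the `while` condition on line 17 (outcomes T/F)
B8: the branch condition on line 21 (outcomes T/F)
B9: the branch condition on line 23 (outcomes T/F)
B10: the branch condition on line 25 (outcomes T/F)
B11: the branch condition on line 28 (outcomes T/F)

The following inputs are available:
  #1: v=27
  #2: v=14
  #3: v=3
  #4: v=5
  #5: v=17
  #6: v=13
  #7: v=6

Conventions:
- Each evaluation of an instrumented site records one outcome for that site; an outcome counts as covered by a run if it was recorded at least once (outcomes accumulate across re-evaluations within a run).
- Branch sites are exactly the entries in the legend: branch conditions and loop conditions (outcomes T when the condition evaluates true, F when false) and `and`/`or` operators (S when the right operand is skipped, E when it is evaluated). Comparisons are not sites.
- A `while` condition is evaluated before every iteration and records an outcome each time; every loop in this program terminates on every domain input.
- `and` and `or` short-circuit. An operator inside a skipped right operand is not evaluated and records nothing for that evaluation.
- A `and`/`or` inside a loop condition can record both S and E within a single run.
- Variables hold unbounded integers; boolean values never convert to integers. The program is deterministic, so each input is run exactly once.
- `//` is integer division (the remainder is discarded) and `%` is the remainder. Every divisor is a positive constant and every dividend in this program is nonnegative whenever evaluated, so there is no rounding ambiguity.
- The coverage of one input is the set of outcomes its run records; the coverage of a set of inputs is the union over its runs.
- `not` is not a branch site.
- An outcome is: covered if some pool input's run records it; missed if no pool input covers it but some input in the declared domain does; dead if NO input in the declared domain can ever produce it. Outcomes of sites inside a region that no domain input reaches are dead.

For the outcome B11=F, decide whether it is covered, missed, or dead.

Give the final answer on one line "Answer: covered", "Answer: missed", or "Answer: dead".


no pool input records B11=F
checking all 27 inputs in the declared domain: B11=F is never recorded -> dead
Answer: dead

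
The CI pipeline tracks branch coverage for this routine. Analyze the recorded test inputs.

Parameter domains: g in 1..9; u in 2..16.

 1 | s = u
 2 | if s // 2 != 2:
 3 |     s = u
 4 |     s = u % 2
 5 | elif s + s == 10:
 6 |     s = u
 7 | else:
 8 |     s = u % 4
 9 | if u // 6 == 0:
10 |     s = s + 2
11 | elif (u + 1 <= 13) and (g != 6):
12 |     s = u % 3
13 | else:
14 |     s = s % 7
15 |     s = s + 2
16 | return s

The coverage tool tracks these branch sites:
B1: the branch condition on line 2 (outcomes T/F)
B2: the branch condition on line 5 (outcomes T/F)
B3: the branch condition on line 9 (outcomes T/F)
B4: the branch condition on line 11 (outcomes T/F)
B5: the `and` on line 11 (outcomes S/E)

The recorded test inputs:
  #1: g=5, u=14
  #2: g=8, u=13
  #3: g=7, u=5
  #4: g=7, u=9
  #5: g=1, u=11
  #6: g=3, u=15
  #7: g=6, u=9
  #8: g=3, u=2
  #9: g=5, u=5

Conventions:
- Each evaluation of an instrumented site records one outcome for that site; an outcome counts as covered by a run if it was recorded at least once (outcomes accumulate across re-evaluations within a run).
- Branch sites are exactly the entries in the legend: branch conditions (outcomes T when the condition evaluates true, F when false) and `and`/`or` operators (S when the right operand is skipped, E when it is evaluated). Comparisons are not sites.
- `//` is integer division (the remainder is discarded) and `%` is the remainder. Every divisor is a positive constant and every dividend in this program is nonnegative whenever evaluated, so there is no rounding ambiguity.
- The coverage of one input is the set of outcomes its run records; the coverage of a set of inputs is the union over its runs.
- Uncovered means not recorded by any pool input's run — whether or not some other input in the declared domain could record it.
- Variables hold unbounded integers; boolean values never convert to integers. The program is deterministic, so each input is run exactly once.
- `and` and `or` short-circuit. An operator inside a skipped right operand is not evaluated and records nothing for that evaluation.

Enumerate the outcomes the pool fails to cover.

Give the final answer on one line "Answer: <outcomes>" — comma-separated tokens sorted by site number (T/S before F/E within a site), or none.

#1 (g=5, u=14) -> covered: B1=T, B3=F, B4=F, B5=S
#2 (g=8, u=13) -> covered: B1=T, B3=F, B4=F, B5=S
#3 (g=7, u=5) -> covered: B1=F, B2=T, B3=T
#4 (g=7, u=9) -> covered: B1=T, B3=F, B4=T, B5=E
#5 (g=1, u=11) -> covered: B1=T, B3=F, B4=T, B5=E
#6 (g=3, u=15) -> covered: B1=T, B3=F, B4=F, B5=S
#7 (g=6, u=9) -> covered: B1=T, B3=F, B4=F, B5=E
#8 (g=3, u=2) -> covered: B1=T, B3=T
#9 (g=5, u=5) -> covered: B1=F, B2=T, B3=T
union over the pool: B1=T, B1=F, B2=T, B3=T, B3=F, B4=T, B4=F, B5=S, B5=E
uncovered (1 of 10): B2=F

Answer: B2=F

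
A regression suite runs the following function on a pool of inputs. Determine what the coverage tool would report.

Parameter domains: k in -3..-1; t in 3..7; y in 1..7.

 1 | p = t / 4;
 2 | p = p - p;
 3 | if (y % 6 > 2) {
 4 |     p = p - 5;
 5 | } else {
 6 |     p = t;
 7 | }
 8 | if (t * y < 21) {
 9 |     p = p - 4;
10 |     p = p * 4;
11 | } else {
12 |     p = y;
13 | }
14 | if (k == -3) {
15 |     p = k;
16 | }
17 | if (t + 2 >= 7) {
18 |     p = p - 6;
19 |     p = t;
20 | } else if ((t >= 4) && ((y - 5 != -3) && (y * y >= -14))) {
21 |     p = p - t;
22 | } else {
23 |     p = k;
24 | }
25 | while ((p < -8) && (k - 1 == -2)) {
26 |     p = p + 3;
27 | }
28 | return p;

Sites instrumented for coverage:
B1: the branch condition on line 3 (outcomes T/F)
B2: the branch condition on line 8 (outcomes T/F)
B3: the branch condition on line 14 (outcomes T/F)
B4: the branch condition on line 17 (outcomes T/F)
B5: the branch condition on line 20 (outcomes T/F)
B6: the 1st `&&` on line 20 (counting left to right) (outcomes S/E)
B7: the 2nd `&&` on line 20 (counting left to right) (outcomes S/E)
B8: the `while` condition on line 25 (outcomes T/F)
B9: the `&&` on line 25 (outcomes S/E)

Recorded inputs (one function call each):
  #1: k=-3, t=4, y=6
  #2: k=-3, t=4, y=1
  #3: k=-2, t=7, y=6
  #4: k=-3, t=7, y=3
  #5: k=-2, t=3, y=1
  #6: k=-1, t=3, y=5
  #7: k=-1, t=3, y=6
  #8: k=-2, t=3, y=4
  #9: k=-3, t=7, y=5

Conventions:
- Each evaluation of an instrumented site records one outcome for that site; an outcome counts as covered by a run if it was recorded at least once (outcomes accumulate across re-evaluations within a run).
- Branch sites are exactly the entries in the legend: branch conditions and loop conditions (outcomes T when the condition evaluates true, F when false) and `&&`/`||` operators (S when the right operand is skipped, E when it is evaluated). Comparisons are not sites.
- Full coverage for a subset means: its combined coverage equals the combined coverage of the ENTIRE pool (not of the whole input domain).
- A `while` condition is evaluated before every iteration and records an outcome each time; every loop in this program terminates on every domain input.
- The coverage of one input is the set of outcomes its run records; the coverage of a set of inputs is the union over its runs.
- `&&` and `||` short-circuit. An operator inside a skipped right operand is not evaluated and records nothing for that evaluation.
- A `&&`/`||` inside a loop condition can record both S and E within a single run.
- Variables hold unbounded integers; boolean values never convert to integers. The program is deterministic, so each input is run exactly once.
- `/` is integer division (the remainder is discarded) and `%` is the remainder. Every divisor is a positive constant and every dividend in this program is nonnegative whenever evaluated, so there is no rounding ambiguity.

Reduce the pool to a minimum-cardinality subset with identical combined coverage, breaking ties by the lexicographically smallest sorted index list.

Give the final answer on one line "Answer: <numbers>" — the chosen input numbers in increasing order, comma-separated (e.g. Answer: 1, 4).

input #1, k=-3, t=4, y=6: events B1->F, B2->F, B3->T, B4->F, B6->E, B7->E, B5->T, B9->S, B8->F; outcomes B1=F, B2=F, B3=T, B4=F, B5=T, B6=E, B7=E, B8=F, B9=S
input #2, k=-3, t=4, y=1: events B1->F, B2->T, B3->T, B4->F, B6->E, B7->E, B5->T, B9->S, B8->F; outcomes B1=F, B2=T, B3=T, B4=F, B5=T, B6=E, B7=E, B8=F, B9=S
input #3, k=-2, t=7, y=6: events B1->F, B2->F, B3->F, B4->T, B9->S, B8->F; outcomes B1=F, B2=F, B3=F, B4=T, B8=F, B9=S
input #4, k=-3, t=7, y=3: events B1->T, B2->F, B3->T, B4->T, B9->S, B8->F; outcomes B1=T, B2=F, B3=T, B4=T, B8=F, B9=S
input #5, k=-2, t=3, y=1: events B1->F, B2->T, B3->F, B4->F, B6->S, B5->F, B9->S, B8->F; outcomes B1=F, B2=T, B3=F, B4=F, B5=F, B6=S, B8=F, B9=S
input #6, k=-1, t=3, y=5: events B1->T, B2->T, B3->F, B4->F, B6->S, B5->F, B9->S, B8->F; outcomes B1=T, B2=T, B3=F, B4=F, B5=F, B6=S, B8=F, B9=S
input #7, k=-1, t=3, y=6: events B1->F, B2->T, B3->F, B4->F, B6->S, B5->F, B9->S, B8->F; outcomes B1=F, B2=T, B3=F, B4=F, B5=F, B6=S, B8=F, B9=S
input #8, k=-2, t=3, y=4: events B1->T, B2->T, B3->F, B4->F, B6->S, B5->F, B9->S, B8->F; outcomes B1=T, B2=T, B3=F, B4=F, B5=F, B6=S, B8=F, B9=S
input #9, k=-3, t=7, y=5: events B1->T, B2->F, B3->T, B4->T, B9->S, B8->F; outcomes B1=T, B2=F, B3=T, B4=T, B8=F, B9=S
the full pool covers 15 outcomes: B1=T, B1=F, B2=T, B2=F, B3=T, B3=F, B4=T, B4=F, B5=T, B5=F, B6=S, B6=E, B7=E, B8=F, B9=S
every size-1 subset falls short of the 15 outcomes (best: 9/15)
every size-2 subset falls short of the 15 outcomes (best: 14/15)
inputs {1, 3, 6} (size 3) cover everything; no size-3 subset with a lexicographically smaller index list covers all 15

Answer: 1, 3, 6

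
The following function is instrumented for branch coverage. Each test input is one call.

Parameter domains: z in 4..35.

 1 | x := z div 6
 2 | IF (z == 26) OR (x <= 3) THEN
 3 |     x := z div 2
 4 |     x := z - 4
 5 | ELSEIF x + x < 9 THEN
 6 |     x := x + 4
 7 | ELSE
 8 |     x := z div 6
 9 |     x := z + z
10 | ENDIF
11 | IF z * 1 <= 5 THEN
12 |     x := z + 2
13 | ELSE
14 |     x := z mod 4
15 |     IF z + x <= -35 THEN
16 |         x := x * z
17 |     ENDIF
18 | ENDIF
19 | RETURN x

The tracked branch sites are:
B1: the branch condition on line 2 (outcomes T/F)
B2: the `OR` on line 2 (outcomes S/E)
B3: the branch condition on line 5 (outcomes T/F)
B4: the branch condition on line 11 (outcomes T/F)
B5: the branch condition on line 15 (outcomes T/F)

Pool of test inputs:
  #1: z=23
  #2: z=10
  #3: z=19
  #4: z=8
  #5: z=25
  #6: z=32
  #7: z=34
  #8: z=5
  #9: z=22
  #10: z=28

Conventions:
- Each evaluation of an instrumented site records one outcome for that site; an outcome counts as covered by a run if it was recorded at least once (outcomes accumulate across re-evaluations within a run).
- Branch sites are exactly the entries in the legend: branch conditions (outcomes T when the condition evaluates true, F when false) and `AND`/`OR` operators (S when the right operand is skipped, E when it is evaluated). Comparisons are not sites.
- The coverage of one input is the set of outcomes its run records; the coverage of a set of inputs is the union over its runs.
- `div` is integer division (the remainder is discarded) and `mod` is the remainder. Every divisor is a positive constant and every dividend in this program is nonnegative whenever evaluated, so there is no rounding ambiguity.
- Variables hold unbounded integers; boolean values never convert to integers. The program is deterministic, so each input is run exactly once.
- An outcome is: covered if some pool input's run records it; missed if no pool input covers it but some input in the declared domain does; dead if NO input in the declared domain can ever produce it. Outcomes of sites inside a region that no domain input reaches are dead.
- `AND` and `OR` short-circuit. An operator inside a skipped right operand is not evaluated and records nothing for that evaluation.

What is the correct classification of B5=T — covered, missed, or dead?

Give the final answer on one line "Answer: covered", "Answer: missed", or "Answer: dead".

no pool input records B5=T
checking all 32 inputs in the declared domain: B5=T is never recorded -> dead

Answer: dead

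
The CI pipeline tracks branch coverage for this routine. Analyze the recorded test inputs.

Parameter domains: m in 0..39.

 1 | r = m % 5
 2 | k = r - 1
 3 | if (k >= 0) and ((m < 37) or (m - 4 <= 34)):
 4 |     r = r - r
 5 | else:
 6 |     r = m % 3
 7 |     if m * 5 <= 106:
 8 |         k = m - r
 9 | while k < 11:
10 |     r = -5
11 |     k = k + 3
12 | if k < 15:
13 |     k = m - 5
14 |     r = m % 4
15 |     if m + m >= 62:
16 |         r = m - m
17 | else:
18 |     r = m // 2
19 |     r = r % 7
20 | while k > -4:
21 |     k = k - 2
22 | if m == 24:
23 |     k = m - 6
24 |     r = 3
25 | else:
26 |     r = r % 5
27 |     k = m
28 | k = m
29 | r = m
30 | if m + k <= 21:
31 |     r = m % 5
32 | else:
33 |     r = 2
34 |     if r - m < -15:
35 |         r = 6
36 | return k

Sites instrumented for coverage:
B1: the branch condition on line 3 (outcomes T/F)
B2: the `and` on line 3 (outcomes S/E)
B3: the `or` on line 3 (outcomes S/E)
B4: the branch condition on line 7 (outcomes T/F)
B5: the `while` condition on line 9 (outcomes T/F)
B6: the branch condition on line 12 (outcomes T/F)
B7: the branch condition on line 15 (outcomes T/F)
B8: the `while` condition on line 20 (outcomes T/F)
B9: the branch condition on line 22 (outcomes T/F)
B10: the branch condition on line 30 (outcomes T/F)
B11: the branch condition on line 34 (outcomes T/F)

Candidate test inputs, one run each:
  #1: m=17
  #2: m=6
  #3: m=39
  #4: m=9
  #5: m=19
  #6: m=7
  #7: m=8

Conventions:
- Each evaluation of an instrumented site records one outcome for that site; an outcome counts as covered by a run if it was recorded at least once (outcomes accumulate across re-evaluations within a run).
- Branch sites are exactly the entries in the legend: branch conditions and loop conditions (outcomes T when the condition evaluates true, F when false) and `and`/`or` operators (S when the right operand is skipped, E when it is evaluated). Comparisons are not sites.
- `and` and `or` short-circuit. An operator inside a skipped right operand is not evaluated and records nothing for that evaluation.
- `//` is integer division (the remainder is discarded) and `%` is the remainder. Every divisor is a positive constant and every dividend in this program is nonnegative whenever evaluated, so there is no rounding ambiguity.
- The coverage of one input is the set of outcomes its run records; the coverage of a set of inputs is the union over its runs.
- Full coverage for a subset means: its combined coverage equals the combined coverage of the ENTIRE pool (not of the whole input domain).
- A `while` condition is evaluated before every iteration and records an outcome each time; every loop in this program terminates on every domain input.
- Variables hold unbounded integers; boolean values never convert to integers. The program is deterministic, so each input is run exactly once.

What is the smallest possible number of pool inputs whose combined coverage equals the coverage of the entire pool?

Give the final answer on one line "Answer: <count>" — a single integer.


run #1 (m=17) runs B2->E, B3->S, B1->T, B5->T, B5->T, B5->T, B5->T, B5->F, B6->T, B7->F, B8->T, B8->T, B8->T, B8->T, ...; records B1=T, B2=E, B3=S, B5=T, B5=F, B6=T, B7=F, B8=T, B8=F, B9=F, B10=F, B11=F
run #2 (m=6) runs B2->E, B3->S, B1->T, B5->T, B5->T, B5->T, B5->T, B5->F, B6->T, B7->F, B8->T, B8->T, B8->T, B8->F, ...; records B1=T, B2=E, B3=S, B5=T, B5=F, B6=T, B7=F, B8=T, B8=F, B9=F, B10=T
run #3 (m=39) runs B2->E, B3->E, B1->F, B4->F, B5->T, B5->T, B5->T, B5->F, B6->T, B7->T, B8->T, B8->T, B8->T, B8->T, ...; records B1=F, B2=E, B3=E, B4=F, B5=T, B5=F, B6=T, B7=T, B8=T, B8=F, B9=F, B10=F, B11=T
run #4 (m=9) runs B2->E, B3->S, B1->T, B5->T, B5->T, B5->T, B5->F, B6->T, B7->F, B8->T, B8->T, B8->T, B8->T, B8->F, ...; records B1=T, B2=E, B3=S, B5=T, B5=F, B6=T, B7=F, B8=T, B8=F, B9=F, B10=T
run #5 (m=19) runs B2->E, B3->S, B1->T, B5->T, B5->T, B5->T, B5->F, B6->T, B7->F, B8->T, B8->T, B8->T, B8->T, B8->T, ...; records B1=T, B2=E, B3=S, B5=T, B5=F, B6=T, B7=F, B8=T, B8=F, B9=F, B10=F, B11=T
run #6 (m=7) runs B2->E, B3->S, B1->T, B5->T, B5->T, B5->T, B5->T, B5->F, B6->T, B7->F, B8->T, B8->T, B8->T, B8->F, ...; records B1=T, B2=E, B3=S, B5=T, B5=F, B6=T, B7=F, B8=T, B8=F, B9=F, B10=T
run #7 (m=8) runs B2->E, B3->S, B1->T, B5->T, B5->T, B5->T, B5->F, B6->T, B7->F, B8->T, B8->T, B8->T, B8->T, B8->F, ...; records B1=T, B2=E, B3=S, B5=T, B5=F, B6=T, B7=F, B8=T, B8=F, B9=F, B10=T
together the pool reaches 18 outcomes: B1=T, B1=F, B2=E, B3=S, B3=E, B4=F, B5=T, B5=F, B6=T, B7=T, B7=F, B8=T, B8=F, B9=F, B10=T, B10=F, B11=T, B11=F
every size-1 subset falls short of the 18 outcomes (best: 13/18)
every size-2 subset falls short of the 18 outcomes (best: 17/18)
inputs {1, 2, 3} (size 3) cover everything; no size-3 subset with a lexicographically smaller index list covers all 18
Answer: 3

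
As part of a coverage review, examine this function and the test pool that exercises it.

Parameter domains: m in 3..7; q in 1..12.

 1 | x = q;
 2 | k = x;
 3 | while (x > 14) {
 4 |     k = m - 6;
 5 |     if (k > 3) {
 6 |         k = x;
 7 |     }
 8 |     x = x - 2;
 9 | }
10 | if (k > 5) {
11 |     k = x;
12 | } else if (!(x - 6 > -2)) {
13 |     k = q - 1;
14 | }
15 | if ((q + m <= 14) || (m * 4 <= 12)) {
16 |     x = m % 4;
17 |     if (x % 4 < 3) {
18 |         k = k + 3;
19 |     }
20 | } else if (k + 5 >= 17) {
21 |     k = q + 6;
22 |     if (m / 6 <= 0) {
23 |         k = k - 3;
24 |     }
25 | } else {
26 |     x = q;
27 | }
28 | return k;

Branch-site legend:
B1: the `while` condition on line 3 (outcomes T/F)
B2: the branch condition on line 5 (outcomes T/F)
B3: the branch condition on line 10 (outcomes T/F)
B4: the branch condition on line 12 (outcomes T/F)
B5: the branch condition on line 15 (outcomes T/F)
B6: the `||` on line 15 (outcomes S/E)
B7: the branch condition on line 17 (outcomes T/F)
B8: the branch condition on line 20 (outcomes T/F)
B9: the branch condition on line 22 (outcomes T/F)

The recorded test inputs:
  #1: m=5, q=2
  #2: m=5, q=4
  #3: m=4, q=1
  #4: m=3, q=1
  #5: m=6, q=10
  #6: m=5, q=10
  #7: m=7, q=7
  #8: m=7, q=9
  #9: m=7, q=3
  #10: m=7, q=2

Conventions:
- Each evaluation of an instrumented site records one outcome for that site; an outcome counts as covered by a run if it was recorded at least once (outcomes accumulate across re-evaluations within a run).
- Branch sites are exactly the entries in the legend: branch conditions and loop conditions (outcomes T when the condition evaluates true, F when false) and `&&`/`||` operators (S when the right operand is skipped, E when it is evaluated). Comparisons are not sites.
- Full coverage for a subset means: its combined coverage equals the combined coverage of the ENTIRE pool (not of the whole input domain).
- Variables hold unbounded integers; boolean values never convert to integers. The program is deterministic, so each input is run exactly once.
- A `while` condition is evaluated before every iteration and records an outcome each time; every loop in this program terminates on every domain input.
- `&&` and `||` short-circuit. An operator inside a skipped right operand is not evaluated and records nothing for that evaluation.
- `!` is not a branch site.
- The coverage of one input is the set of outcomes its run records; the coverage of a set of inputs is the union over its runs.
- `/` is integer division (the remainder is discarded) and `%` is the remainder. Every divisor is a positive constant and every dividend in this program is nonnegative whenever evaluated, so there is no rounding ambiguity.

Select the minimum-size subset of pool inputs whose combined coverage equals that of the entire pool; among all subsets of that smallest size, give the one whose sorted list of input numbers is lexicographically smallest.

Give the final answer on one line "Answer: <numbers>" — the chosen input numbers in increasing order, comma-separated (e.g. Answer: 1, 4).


#1 (m=5, q=2) -> B1->F, B3->F, B4->T, B6->S, B5->T, B7->T; covered: B1=F, B3=F, B4=T, B5=T, B6=S, B7=T
#2 (m=5, q=4) -> B1->F, B3->F, B4->T, B6->S, B5->T, B7->T; covered: B1=F, B3=F, B4=T, B5=T, B6=S, B7=T
#3 (m=4, q=1) -> B1->F, B3->F, B4->T, B6->S, B5->T, B7->T; covered: B1=F, B3=F, B4=T, B5=T, B6=S, B7=T
#4 (m=3, q=1) -> B1->F, B3->F, B4->T, B6->S, B5->T, B7->F; covered: B1=F, B3=F, B4=T, B5=T, B6=S, B7=F
#5 (m=6, q=10) -> B1->F, B3->T, B6->E, B5->F, B8->F; covered: B1=F, B3=T, B5=F, B6=E, B8=F
#6 (m=5, q=10) -> B1->F, B3->T, B6->E, B5->F, B8->F; covered: B1=F, B3=T, B5=F, B6=E, B8=F
#7 (m=7, q=7) -> B1->F, B3->T, B6->S, B5->T, B7->F; covered: B1=F, B3=T, B5=T, B6=S, B7=F
#8 (m=7, q=9) -> B1->F, B3->T, B6->E, B5->F, B8->F; covered: B1=F, B3=T, B5=F, B6=E, B8=F
#9 (m=7, q=3) -> B1->F, B3->F, B4->T, B6->S, B5->T, B7->F; covered: B1=F, B3=F, B4=T, B5=T, B6=S, B7=F
#10 (m=7, q=2) -> B1->F, B3->F, B4->T, B6->S, B5->T, B7->F; covered: B1=F, B3=F, B4=T, B5=T, B6=S, B7=F
together the pool reaches 11 outcomes: B1=F, B3=T, B3=F, B4=T, B5=T, B5=F, B6=S, B6=E, B7=T, B7=F, B8=F
no size-1 subset reaches all 11 outcomes (best union: 6/11)
no size-2 subset reaches all 11 outcomes (best union: 10/11)
the canonical winner is {1, 4, 5}: size 3, full 11-outcome coverage, earliest index list among size-3 covers
Answer: 1, 4, 5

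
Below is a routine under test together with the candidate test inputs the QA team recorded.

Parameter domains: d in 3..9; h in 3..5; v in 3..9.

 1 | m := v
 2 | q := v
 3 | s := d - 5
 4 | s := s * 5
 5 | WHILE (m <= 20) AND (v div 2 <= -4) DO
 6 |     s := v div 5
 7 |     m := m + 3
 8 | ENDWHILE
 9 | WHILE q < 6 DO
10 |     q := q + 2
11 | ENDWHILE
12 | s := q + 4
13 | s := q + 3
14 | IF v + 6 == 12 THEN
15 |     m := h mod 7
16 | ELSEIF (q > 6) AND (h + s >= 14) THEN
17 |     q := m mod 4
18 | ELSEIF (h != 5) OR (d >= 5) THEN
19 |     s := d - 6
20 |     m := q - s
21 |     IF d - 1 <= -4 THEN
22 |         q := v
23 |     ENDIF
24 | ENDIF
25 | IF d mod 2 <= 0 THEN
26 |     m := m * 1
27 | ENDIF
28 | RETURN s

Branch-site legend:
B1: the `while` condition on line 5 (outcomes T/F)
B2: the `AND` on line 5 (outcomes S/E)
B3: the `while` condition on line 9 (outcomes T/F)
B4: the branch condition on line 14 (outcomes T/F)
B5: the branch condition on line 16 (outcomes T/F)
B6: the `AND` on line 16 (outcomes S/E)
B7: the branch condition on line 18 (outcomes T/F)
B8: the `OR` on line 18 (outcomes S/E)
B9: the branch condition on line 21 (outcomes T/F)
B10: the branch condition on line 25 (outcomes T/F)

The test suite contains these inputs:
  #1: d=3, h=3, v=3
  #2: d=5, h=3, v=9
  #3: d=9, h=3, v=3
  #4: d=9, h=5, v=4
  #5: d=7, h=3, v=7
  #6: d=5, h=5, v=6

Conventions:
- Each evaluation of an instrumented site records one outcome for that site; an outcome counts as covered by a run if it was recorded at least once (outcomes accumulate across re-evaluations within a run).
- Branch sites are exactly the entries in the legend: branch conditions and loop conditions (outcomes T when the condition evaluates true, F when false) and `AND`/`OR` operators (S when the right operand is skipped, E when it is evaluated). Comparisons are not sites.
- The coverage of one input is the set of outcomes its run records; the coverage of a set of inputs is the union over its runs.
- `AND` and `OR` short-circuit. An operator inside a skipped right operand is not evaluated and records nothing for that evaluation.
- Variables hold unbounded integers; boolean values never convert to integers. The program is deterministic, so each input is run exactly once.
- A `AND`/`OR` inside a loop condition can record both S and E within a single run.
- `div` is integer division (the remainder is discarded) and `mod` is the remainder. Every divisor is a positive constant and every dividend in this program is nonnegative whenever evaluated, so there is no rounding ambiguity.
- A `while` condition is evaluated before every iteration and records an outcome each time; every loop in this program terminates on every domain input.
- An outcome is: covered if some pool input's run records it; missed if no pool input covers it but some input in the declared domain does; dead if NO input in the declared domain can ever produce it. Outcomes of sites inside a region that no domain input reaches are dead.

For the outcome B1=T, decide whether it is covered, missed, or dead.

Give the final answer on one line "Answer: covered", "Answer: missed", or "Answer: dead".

no pool input records B1=T
checking all 147 inputs in the declared domain: B1=T is never recorded -> dead

Answer: dead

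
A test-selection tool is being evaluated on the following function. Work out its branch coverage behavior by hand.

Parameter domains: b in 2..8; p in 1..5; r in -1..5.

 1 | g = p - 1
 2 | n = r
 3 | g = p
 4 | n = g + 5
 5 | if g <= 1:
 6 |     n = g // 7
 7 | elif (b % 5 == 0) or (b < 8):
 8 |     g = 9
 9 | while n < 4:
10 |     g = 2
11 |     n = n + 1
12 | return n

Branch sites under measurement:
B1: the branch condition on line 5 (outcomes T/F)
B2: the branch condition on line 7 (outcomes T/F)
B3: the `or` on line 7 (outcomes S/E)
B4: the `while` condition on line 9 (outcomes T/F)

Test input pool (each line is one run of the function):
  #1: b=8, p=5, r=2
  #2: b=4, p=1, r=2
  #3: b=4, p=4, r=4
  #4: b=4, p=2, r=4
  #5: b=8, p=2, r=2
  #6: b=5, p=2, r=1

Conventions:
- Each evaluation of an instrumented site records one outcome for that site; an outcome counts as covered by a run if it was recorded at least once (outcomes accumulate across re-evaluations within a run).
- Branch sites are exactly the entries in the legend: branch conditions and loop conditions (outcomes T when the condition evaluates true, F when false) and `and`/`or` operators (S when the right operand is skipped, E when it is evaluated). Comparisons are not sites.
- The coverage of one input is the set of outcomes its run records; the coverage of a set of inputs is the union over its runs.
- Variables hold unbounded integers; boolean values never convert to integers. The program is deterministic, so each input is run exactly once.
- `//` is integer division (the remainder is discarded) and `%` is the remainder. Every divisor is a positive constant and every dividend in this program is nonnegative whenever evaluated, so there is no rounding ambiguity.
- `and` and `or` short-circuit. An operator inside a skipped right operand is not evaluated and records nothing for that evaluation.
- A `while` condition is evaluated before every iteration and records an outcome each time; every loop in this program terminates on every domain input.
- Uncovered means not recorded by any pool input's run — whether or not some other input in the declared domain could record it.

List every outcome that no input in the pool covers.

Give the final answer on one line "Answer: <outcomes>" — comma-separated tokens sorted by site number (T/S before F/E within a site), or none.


input #1, b=8, p=5, r=2: events B1->F, B3->E, B2->F, B4->F; outcomes B1=F, B2=F, B3=E, B4=F
input #2, b=4, p=1, r=2: events B1->T, B4->T, B4->T, B4->T, B4->T, B4->F; outcomes B1=T, B4=T, B4=F
input #3, b=4, p=4, r=4: events B1->F, B3->E, B2->T, B4->F; outcomes B1=F, B2=T, B3=E, B4=F
input #4, b=4, p=2, r=4: events B1->F, B3->E, B2->T, B4->F; outcomes B1=F, B2=T, B3=E, B4=F
input #5, b=8, p=2, r=2: events B1->F, B3->E, B2->F, B4->F; outcomes B1=F, B2=F, B3=E, B4=F
input #6, b=5, p=2, r=1: events B1->F, B3->S, B2->T, B4->F; outcomes B1=F, B2=T, B3=S, B4=F
union over the pool: B1=T, B1=F, B2=T, B2=F, B3=S, B3=E, B4=T, B4=F
uncovered (0 of 8): none
Answer: none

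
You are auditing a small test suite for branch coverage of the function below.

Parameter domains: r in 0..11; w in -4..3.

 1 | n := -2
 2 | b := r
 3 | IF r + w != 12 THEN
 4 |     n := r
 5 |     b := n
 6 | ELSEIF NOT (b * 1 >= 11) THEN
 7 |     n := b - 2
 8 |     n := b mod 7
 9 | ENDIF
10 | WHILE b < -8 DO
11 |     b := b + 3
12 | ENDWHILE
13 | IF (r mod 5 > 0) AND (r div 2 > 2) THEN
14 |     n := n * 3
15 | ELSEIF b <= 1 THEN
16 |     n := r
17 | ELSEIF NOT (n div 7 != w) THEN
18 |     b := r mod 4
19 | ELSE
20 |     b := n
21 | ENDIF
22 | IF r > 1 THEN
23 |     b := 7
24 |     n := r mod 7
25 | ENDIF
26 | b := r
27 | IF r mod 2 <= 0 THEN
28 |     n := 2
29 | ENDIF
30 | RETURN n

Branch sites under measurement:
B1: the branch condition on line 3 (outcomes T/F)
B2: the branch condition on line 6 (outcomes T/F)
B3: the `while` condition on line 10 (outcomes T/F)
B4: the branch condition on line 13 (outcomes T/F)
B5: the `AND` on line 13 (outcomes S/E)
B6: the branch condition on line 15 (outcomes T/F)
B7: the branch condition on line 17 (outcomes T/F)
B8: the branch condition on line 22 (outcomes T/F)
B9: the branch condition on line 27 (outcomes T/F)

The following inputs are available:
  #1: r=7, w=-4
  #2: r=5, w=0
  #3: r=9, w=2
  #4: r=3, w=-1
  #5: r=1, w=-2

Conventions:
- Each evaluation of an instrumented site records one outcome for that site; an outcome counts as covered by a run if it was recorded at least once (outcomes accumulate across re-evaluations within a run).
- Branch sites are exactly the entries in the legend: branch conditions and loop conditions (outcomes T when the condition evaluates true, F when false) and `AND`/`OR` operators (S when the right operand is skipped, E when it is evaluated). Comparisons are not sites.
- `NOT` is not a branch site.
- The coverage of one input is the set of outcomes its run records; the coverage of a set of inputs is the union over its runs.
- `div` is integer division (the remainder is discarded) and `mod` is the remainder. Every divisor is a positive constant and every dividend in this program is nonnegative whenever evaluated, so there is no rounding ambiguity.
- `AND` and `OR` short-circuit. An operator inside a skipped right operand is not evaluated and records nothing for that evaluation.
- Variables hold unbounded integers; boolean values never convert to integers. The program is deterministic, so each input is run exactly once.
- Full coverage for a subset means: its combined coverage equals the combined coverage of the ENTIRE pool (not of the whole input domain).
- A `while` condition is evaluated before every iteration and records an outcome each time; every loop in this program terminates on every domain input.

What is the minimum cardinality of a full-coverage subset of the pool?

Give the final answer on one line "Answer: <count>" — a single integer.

input #1, r=7, w=-4: outcomes B1=T, B3=F, B4=T, B5=E, B8=T, B9=F
input #2, r=5, w=0: outcomes B1=T, B3=F, B4=F, B5=S, B6=F, B7=T, B8=T, B9=F
input #3, r=9, w=2: outcomes B1=T, B3=F, B4=T, B5=E, B8=T, B9=F
input #4, r=3, w=-1: outcomes B1=T, B3=F, B4=F, B5=E, B6=F, B7=F, B8=T, B9=F
input #5, r=1, w=-2: outcomes B1=T, B3=F, B4=F, B5=E, B6=T, B8=F, B9=F
the full pool covers 13 outcomes: B1=T, B3=F, B4=T, B4=F, B5=S, B5=E, B6=T, B6=F, B7=T, B7=F, B8=T, B8=F, B9=F
no size-1 subset reaches all 13 outcomes (best union: 8/13)
no size-2 subset reaches all 13 outcomes (best union: 11/13)
no size-3 subset reaches all 13 outcomes (best union: 12/13)
the canonical winner is {1, 2, 4, 5}: size 4, full 13-outcome coverage, earliest index list among size-4 covers

Answer: 4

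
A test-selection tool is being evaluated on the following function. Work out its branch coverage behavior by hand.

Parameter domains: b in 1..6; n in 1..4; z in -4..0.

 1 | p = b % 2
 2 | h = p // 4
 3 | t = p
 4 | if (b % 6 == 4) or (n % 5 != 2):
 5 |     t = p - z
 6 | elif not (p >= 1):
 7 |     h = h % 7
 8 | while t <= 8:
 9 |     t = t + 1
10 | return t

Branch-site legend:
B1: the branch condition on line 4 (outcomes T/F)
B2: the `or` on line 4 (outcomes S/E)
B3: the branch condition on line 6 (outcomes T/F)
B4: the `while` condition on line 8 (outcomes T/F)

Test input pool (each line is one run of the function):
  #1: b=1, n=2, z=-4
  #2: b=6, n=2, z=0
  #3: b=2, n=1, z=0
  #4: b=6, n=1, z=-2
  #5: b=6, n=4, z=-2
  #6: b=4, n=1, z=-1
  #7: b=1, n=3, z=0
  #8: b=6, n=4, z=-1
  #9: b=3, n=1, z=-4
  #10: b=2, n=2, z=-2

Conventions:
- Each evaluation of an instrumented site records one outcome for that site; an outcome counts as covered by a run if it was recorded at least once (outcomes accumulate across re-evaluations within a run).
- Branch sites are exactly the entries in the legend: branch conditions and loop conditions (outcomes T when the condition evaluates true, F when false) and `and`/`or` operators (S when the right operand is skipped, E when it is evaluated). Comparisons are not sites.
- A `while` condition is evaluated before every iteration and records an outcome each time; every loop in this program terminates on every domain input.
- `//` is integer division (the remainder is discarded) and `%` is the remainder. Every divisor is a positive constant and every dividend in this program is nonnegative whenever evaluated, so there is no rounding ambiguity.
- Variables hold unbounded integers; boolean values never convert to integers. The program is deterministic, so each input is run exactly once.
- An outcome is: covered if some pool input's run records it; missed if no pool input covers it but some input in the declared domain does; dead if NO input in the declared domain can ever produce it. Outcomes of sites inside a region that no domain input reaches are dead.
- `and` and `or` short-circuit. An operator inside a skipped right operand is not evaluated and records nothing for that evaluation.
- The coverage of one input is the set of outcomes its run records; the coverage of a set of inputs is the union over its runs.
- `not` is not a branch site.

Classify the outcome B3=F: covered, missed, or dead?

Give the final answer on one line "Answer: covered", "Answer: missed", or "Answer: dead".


B3=F is recorded by pool input(s) 1 -> covered
Answer: covered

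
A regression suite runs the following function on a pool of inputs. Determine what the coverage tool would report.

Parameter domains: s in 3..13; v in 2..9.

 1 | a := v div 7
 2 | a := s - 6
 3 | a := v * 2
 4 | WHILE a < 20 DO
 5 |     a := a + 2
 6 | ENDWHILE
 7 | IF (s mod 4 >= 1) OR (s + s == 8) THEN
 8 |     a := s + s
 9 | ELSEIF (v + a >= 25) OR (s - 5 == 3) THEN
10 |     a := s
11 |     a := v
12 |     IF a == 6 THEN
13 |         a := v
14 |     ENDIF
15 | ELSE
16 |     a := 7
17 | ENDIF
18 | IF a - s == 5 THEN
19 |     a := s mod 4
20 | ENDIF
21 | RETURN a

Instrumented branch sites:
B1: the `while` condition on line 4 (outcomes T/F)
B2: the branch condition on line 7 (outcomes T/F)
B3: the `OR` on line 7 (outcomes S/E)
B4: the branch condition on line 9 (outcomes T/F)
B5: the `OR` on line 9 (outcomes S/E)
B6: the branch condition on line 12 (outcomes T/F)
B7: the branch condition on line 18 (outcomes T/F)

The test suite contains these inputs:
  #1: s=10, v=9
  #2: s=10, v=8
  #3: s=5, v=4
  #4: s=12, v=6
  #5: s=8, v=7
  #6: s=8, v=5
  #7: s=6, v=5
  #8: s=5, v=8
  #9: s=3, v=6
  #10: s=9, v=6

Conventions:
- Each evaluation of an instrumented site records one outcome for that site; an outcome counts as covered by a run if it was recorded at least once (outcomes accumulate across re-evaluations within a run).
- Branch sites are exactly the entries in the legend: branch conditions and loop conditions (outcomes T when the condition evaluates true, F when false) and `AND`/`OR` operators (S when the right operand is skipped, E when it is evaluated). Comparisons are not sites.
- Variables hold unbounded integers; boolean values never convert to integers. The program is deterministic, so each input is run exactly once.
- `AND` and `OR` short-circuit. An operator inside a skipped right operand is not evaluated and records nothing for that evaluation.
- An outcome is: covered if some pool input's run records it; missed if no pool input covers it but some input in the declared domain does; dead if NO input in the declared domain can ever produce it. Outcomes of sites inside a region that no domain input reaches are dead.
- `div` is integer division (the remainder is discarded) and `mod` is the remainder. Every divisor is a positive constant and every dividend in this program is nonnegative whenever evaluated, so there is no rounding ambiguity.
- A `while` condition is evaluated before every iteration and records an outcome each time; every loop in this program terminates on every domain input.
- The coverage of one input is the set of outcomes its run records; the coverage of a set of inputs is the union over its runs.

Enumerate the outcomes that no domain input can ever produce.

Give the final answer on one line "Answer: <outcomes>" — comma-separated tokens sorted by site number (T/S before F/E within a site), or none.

checking every outcome against all 88 domain inputs:
  reachable outcomes have witnesses, e.g. B1=T (e.g. s=3, v=2), B1=F (e.g. s=3, v=2), B2=T (e.g. s=3, v=2), B2=F (e.g. s=8, v=2)

Answer: none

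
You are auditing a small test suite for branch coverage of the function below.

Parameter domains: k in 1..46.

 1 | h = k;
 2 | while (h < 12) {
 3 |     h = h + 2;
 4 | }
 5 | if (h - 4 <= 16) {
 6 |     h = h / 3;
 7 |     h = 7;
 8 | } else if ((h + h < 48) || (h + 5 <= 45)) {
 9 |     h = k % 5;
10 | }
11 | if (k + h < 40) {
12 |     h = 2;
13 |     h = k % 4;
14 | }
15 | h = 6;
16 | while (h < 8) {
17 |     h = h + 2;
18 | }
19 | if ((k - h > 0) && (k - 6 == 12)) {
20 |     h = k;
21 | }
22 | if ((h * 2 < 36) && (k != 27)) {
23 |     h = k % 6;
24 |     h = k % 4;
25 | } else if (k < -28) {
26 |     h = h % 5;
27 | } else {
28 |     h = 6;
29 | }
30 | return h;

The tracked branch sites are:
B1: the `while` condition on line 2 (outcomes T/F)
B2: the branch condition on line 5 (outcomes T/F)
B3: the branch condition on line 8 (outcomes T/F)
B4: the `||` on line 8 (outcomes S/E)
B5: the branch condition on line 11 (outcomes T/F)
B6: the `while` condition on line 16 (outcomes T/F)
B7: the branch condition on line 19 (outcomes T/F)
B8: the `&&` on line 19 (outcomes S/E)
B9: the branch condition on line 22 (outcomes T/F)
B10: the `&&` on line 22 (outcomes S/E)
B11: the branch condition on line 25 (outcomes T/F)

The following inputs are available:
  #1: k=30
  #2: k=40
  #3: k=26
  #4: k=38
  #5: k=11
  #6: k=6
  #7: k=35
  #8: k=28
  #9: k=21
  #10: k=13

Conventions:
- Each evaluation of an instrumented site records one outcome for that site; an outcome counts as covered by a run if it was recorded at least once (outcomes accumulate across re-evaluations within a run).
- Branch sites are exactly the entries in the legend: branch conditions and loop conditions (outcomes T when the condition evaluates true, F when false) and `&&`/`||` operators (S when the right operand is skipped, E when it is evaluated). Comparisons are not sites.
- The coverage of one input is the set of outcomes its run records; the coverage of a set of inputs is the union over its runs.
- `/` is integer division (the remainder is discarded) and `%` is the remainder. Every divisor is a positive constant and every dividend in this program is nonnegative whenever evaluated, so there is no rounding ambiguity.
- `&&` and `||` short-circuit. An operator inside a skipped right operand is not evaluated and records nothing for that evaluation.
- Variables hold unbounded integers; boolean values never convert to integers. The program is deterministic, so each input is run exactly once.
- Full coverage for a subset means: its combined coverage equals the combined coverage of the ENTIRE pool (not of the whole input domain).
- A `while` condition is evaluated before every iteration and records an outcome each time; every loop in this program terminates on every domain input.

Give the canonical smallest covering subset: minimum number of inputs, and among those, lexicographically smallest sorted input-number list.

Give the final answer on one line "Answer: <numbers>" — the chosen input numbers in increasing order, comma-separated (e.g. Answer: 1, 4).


#1 (k=30) -> B1->F, B2->F, B4->E, B3->T, B5->T, B6->T, B6->F, B8->E, B7->F, B10->E, B9->T; covered: B1=F, B2=F, B3=T, B4=E, B5=T, B6=T, B6=F, B7=F, B8=E, B9=T, B10=E
#2 (k=40) -> B1->F, B2->F, B4->E, B3->T, B5->F, B6->T, B6->F, B8->E, B7->F, B10->E, B9->T; covered: B1=F, B2=F, B3=T, B4=E, B5=F, B6=T, B6=F, B7=F, B8=E, B9=T, B10=E
#3 (k=26) -> B1->F, B2->F, B4->E, B3->T, B5->T, B6->T, B6->F, B8->E, B7->F, B10->E, B9->T; covered: B1=F, B2=F, B3=T, B4=E, B5=T, B6=T, B6=F, B7=F, B8=E, B9=T, B10=E
#4 (k=38) -> B1->F, B2->F, B4->E, B3->T, B5->F, B6->T, B6->F, B8->E, B7->F, B10->E, B9->T; covered: B1=F, B2=F, B3=T, B4=E, B5=F, B6=T, B6=F, B7=F, B8=E, B9=T, B10=E
#5 (k=11) -> B1->T, B1->F, B2->T, B5->T, B6->T, B6->F, B8->E, B7->F, B10->E, B9->T; covered: B1=T, B1=F, B2=T, B5=T, B6=T, B6=F, B7=F, B8=E, B9=T, B10=E
#6 (k=6) -> B1->T, B1->T, B1->T, B1->F, B2->T, B5->T, B6->T, B6->F, B8->S, B7->F, B10->E, B9->T; covered: B1=T, B1=F, B2=T, B5=T, B6=T, B6=F, B7=F, B8=S, B9=T, B10=E
#7 (k=35) -> B1->F, B2->F, B4->E, B3->T, B5->T, B6->T, B6->F, B8->E, B7->F, B10->E, B9->T; covered: B1=F, B2=F, B3=T, B4=E, B5=T, B6=T, B6=F, B7=F, B8=E, B9=T, B10=E
#8 (k=28) -> B1->F, B2->F, B4->E, B3->T, B5->T, B6->T, B6->F, B8->E, B7->F, B10->E, B9->T; covered: B1=F, B2=F, B3=T, B4=E, B5=T, B6=T, B6=F, B7=F, B8=E, B9=T, B10=E
#9 (k=21) -> B1->F, B2->F, B4->S, B3->T, B5->T, B6->T, B6->F, B8->E, B7->F, B10->E, B9->T; covered: B1=F, B2=F, B3=T, B4=S, B5=T, B6=T, B6=F, B7=F, B8=E, B9=T, B10=E
#10 (k=13) -> B1->F, B2->T, B5->T, B6->T, B6->F, B8->E, B7->F, B10->E, B9->T; covered: B1=F, B2=T, B5=T, B6=T, B6=F, B7=F, B8=E, B9=T, B10=E
the full pool covers 16 outcomes: B1=T, B1=F, B2=T, B2=F, B3=T, B4=S, B4=E, B5=T, B5=F, B6=T, B6=F, B7=F, B8=S, B8=E, B9=T, B10=E
every size-1 subset falls short of the 16 outcomes (best: 11/16)
every size-2 subset falls short of the 16 outcomes (best: 15/16)
at size 3, {2, 6, 9} reaches all 16 outcomes; every lexicographically earlier size-3 subset fails
Answer: 2, 6, 9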